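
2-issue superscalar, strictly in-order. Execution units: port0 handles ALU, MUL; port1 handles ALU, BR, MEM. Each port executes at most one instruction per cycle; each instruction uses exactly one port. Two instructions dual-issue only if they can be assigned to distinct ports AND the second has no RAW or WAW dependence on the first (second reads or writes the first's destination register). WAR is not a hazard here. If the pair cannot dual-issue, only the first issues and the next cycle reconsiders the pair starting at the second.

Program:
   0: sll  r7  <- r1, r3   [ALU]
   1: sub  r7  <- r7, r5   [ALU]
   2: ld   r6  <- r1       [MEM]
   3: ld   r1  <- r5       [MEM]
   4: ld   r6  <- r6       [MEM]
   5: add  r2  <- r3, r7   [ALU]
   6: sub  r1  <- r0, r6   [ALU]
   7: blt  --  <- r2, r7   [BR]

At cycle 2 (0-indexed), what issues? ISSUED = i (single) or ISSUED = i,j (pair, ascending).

ISSUED = 3

[0] i0  sll.ALU  -- RAW+WAW r7
[1] i1+i2  sub.ALU/ld.MEM  -- pair
[2] i3  ld.MEM  -- no-port MEM/MEM
[3] i4+i5  ld.MEM/add.ALU  -- pair
[4] i6+i7  sub.ALU/blt.BR  -- pair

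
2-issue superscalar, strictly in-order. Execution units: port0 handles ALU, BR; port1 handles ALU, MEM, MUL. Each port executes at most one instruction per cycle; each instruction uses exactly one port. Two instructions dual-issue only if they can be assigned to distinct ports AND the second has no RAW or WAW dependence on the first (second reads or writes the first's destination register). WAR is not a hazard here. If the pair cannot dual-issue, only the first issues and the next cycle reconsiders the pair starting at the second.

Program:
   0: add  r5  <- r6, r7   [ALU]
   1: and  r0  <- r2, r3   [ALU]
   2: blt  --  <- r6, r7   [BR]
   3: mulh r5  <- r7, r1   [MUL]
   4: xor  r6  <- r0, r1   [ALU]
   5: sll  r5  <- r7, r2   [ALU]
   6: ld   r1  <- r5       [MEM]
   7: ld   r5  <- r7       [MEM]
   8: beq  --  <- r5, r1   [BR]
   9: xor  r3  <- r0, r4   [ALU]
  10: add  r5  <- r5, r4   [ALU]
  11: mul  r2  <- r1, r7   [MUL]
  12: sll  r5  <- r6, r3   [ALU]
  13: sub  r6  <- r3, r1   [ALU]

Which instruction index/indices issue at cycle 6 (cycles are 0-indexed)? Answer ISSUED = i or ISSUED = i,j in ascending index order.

c0: i0&i1 add.ALU+and.ALU  dual
c1: i2&i3 blt.BR+mulh.MUL  dual
c2: i4&i5 xor.ALU+sll.ALU  dual
c3: i6 ld.MEM  no-port MEM/MEM
c4: i7 ld.MEM  RAW r5
c5: i8&i9 beq.BR+xor.ALU  dual
c6: i10&i11 add.ALU+mul.MUL  dual
c7: i12&i13 sll.ALU+sub.ALU  dual

ISSUED = 10,11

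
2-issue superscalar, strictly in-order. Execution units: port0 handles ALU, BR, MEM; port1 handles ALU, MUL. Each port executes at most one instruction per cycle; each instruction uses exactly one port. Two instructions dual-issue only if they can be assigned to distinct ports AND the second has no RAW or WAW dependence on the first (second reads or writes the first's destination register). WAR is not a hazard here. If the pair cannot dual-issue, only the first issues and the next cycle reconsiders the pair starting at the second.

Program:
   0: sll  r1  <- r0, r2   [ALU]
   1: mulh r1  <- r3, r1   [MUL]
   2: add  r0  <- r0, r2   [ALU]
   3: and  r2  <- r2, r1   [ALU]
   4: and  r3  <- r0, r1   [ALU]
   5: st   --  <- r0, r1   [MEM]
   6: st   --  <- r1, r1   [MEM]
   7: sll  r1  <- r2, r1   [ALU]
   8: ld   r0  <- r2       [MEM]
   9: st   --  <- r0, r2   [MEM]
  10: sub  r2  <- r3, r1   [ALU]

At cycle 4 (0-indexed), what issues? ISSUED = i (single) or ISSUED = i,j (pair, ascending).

c0: i0 sll  RAW+WAW r1
c1: i1,i2 mulh/add  pair
c2: i3,i4 and/and  pair
c3: i5 st  no-port MEM/MEM
c4: i6,i7 st/sll  pair
c5: i8 ld  no-port MEM/MEM
c6: i9,i10 st/sub  pair

ISSUED = 6,7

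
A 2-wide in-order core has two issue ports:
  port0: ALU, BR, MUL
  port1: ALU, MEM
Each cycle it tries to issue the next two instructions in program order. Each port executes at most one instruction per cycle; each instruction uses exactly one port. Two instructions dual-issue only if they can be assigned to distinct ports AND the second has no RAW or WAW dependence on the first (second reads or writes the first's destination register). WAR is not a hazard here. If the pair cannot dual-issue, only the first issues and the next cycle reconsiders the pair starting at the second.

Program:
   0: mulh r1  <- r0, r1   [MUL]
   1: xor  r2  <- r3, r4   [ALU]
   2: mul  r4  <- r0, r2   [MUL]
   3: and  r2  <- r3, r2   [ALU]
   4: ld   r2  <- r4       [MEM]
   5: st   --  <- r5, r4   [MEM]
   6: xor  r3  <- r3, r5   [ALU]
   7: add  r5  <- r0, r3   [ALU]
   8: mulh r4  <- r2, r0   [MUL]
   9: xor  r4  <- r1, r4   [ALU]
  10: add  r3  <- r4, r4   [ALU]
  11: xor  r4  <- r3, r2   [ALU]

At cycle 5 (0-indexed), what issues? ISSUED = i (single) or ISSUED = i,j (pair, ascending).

c0: i0/i1 mulh.MUL/xor.ALU  pair
c1: i2/i3 mul.MUL/and.ALU  pair
c2: i4 ld.MEM  no-port MEM/MEM
c3: i5/i6 st.MEM/xor.ALU  pair
c4: i7/i8 add.ALU/mulh.MUL  pair
c5: i9 xor.ALU  RAW r4
c6: i10 add.ALU  RAW r3
c7: i11 xor.ALU  tail

ISSUED = 9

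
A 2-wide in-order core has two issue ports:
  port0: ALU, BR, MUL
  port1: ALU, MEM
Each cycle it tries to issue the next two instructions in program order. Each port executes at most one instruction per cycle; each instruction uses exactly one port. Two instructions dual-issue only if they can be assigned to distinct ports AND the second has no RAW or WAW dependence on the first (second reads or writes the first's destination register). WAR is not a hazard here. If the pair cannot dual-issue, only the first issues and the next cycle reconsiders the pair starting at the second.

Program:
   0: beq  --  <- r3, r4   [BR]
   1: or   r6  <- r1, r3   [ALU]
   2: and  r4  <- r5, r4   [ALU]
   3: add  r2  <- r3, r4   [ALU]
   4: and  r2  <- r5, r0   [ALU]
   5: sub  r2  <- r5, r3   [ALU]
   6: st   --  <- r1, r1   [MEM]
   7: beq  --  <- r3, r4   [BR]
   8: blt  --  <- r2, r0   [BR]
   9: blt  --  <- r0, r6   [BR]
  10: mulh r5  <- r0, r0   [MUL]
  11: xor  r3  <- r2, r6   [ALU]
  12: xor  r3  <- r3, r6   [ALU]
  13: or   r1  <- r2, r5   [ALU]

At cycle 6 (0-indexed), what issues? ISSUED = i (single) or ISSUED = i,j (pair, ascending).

ISSUED = 8

c0: i0/i1 beq.BR/or.ALU  pair
c1: i2 and.ALU  RAW r4
c2: i3 add.ALU  WAW r2
c3: i4 and.ALU  WAW r2
c4: i5/i6 sub.ALU/st.MEM  pair
c5: i7 beq.BR  no-port BR/BR
c6: i8 blt.BR  no-port BR/BR
c7: i9 blt.BR  no-port BR/MUL
c8: i10/i11 mulh.MUL/xor.ALU  pair
c9: i12/i13 xor.ALU/or.ALU  pair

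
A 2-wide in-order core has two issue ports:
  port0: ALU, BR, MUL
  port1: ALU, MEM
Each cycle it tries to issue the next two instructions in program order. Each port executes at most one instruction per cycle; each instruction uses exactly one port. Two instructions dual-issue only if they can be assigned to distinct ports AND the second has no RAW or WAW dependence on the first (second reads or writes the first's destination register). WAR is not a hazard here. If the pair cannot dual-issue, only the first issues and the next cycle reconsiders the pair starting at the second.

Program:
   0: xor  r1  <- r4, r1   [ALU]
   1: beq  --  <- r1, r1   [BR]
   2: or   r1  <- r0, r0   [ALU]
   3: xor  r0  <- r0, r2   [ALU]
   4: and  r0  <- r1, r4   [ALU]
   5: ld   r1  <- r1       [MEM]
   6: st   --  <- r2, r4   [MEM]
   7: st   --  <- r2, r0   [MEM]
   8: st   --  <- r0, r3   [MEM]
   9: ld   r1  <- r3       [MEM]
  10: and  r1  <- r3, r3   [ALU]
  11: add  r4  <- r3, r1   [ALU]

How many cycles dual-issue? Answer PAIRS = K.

PAIRS = 2

#0 head=0: xor i0 RAW r1
#1 head=1: beq;or i1+i2 pair
#2 head=3: xor i3 WAW r0
#3 head=4: and;ld i4+i5 pair
#4 head=6: st i6 no-port MEM/MEM
#5 head=7: st i7 no-port MEM/MEM
#6 head=8: st i8 no-port MEM/MEM
#7 head=9: ld i9 WAW r1
#8 head=10: and i10 RAW r1
#9 head=11: add i11 tail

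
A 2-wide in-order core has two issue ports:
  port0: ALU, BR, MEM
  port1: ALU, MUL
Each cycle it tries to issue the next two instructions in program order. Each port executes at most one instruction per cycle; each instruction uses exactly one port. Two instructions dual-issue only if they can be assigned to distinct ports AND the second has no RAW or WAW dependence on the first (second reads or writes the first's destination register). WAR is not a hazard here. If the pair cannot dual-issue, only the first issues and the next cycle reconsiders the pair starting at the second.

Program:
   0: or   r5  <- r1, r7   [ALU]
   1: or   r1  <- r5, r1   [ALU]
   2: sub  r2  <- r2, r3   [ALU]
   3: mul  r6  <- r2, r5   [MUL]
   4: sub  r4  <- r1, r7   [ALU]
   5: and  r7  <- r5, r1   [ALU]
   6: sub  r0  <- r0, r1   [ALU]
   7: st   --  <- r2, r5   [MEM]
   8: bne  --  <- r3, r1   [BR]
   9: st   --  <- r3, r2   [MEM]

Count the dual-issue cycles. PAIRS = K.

c0: i0 or  RAW r5
c1: i1/i2 or/sub  dual
c2: i3/i4 mul/sub  dual
c3: i5/i6 and/sub  dual
c4: i7 st  no-port MEM/BR
c5: i8 bne  no-port BR/MEM
c6: i9 st  tail

PAIRS = 3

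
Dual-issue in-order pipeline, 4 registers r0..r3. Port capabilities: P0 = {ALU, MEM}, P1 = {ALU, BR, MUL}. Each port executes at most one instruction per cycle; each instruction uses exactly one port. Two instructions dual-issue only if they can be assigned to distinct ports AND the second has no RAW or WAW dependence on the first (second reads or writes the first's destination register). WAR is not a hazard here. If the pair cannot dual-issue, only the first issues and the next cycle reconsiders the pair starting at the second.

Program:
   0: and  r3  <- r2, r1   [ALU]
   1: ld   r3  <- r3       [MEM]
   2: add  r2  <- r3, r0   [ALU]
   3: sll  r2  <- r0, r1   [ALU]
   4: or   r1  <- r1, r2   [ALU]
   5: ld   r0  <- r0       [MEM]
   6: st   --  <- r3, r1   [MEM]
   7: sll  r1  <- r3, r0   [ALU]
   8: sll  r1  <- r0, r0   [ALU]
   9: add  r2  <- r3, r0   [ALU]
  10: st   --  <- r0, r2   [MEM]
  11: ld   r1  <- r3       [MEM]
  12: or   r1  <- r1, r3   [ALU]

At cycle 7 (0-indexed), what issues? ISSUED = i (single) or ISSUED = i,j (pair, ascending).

[0] i0  and  -- RAW+WAW r3
[1] i1  ld  -- RAW r3
[2] i2  add  -- WAW r2
[3] i3  sll  -- RAW r2
[4] i4+i5  or+ld  -- pair
[5] i6+i7  st+sll  -- pair
[6] i8+i9  sll+add  -- pair
[7] i10  st  -- no-port MEM/MEM
[8] i11  ld  -- RAW+WAW r1
[9] i12  or  -- tail

ISSUED = 10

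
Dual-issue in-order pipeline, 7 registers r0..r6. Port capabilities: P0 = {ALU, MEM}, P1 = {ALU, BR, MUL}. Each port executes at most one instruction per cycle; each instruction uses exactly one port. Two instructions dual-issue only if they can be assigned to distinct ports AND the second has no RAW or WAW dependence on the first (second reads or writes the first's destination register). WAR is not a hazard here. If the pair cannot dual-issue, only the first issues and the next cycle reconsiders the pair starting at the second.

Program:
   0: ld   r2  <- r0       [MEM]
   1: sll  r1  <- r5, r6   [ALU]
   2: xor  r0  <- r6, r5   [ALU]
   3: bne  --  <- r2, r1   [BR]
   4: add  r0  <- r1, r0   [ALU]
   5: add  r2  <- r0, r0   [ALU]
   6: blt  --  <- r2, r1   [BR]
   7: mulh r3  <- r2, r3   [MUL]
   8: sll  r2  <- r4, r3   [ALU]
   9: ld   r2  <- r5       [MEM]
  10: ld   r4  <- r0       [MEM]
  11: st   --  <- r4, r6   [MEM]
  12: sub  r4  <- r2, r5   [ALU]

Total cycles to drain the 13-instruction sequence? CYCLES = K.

CYCLES = 10

t=0 i0&i1:ld/sll ; pair
t=1 i2&i3:xor/bne ; pair
t=2 i4:add ; RAW r0
t=3 i5:add ; RAW r2
t=4 i6:blt ; no-port BR/MUL
t=5 i7:mulh ; RAW r3
t=6 i8:sll ; WAW r2
t=7 i9:ld ; no-port MEM/MEM
t=8 i10:ld ; no-port MEM/MEM
t=9 i11&i12:st/sub ; pair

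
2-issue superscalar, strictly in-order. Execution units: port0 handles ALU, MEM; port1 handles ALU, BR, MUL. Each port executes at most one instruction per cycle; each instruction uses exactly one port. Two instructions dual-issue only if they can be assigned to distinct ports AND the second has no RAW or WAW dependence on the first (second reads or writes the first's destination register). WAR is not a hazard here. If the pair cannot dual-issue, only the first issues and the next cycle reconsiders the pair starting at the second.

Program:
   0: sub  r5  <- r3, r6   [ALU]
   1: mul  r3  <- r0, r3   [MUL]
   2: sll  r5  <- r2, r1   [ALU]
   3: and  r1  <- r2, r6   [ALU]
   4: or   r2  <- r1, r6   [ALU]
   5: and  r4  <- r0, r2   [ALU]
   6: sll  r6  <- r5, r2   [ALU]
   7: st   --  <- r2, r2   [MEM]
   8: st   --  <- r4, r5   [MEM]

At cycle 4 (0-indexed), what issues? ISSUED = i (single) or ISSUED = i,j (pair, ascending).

ISSUED = 7

  cy0 -> i0/i1 (sub.ALU;mul.MUL) 2-wide
  cy1 -> i2/i3 (sll.ALU;and.ALU) 2-wide
  cy2 -> i4 (or.ALU) RAW r2
  cy3 -> i5/i6 (and.ALU;sll.ALU) 2-wide
  cy4 -> i7 (st.MEM) no-port MEM/MEM
  cy5 -> i8 (st.MEM) tail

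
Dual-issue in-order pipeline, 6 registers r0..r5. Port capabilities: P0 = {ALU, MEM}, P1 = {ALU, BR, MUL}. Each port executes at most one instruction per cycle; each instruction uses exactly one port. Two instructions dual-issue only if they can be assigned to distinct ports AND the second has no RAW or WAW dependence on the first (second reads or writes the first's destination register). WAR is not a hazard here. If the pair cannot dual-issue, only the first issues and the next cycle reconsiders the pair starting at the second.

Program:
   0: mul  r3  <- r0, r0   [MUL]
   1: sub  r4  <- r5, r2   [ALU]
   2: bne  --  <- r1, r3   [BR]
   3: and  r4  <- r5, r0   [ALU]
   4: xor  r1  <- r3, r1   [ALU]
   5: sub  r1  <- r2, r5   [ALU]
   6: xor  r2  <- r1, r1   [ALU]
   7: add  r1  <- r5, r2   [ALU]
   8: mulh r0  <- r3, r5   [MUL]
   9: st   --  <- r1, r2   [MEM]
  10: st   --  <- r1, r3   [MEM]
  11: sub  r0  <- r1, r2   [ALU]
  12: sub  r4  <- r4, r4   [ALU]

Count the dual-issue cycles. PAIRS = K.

t=0 i0/i1:mul.MUL/sub.ALU ; dual
t=1 i2/i3:bne.BR/and.ALU ; dual
t=2 i4:xor.ALU ; WAW r1
t=3 i5:sub.ALU ; RAW r1
t=4 i6:xor.ALU ; RAW r2
t=5 i7/i8:add.ALU/mulh.MUL ; dual
t=6 i9:st.MEM ; no-port MEM/MEM
t=7 i10/i11:st.MEM/sub.ALU ; dual
t=8 i12:sub.ALU ; tail

PAIRS = 4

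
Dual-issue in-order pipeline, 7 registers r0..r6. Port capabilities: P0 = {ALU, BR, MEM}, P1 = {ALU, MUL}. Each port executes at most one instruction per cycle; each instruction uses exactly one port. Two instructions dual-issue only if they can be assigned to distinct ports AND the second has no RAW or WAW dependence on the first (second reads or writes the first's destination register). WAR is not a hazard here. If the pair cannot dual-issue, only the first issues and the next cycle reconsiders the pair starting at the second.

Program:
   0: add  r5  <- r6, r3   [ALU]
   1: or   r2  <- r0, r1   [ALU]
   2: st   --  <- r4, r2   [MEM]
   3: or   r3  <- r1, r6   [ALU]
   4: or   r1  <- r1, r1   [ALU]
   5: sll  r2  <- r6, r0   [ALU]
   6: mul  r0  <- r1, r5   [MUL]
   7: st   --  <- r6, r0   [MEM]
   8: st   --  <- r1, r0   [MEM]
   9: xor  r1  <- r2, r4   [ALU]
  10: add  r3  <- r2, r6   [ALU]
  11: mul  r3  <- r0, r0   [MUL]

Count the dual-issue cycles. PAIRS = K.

t=0 i0/i1:add/or ; 2-wide
t=1 i2/i3:st/or ; 2-wide
t=2 i4/i5:or/sll ; 2-wide
t=3 i6:mul ; RAW r0
t=4 i7:st ; no-port MEM/MEM
t=5 i8/i9:st/xor ; 2-wide
t=6 i10:add ; WAW r3
t=7 i11:mul ; tail

PAIRS = 4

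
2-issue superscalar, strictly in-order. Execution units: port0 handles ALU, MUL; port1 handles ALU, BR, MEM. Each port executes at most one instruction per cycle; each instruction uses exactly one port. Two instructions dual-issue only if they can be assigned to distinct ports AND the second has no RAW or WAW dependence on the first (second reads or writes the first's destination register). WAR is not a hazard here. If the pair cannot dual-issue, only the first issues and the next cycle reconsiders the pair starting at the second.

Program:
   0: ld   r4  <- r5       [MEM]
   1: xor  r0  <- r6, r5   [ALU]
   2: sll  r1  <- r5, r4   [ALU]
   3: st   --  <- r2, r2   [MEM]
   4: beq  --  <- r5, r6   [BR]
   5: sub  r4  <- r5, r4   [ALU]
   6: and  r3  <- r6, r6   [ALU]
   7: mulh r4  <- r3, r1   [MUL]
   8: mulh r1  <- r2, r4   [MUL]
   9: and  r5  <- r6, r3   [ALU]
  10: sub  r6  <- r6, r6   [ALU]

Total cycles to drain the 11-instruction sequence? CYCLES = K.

CYCLES = 7

[0] i0&i1  ld+xor  -- 2-wide
[1] i2&i3  sll+st  -- 2-wide
[2] i4&i5  beq+sub  -- 2-wide
[3] i6  and  -- RAW r3
[4] i7  mulh  -- no-port MUL/MUL
[5] i8&i9  mulh+and  -- 2-wide
[6] i10  sub  -- tail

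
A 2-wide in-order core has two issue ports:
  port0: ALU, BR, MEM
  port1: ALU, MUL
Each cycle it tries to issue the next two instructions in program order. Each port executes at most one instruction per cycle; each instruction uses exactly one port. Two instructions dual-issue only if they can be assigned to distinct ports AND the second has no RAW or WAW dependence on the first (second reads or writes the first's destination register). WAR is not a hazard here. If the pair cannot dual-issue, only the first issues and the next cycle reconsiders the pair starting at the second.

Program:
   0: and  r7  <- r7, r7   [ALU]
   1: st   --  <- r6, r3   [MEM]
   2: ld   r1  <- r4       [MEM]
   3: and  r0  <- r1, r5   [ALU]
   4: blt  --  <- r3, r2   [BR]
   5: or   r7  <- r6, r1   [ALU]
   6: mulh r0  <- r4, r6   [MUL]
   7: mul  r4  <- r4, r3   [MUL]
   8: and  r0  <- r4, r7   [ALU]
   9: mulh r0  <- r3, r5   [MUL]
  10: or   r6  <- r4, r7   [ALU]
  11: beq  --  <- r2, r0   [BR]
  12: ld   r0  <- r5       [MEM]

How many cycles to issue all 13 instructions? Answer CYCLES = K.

c0: i0,i1 and.ALU/st.MEM  pair
c1: i2 ld.MEM  RAW r1
c2: i3,i4 and.ALU/blt.BR  pair
c3: i5,i6 or.ALU/mulh.MUL  pair
c4: i7 mul.MUL  RAW r4
c5: i8 and.ALU  WAW r0
c6: i9,i10 mulh.MUL/or.ALU  pair
c7: i11 beq.BR  no-port BR/MEM
c8: i12 ld.MEM  tail

CYCLES = 9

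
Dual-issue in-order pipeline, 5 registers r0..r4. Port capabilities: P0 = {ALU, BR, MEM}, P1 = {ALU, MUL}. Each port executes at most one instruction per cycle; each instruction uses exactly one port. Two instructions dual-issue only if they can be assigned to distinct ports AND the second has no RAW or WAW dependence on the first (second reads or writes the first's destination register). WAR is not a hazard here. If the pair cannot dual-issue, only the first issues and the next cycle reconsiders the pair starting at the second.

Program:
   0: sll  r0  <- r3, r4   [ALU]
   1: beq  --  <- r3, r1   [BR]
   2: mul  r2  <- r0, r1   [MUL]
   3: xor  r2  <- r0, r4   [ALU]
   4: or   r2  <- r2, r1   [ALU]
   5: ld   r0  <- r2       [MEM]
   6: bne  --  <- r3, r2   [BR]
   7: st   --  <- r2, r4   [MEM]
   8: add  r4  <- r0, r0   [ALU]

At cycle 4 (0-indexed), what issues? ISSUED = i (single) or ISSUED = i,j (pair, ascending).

ISSUED = 5

#0 head=0: sll.ALU;beq.BR i0&i1 dual
#1 head=2: mul.MUL i2 WAW r2
#2 head=3: xor.ALU i3 RAW+WAW r2
#3 head=4: or.ALU i4 RAW r2
#4 head=5: ld.MEM i5 no-port MEM/BR
#5 head=6: bne.BR i6 no-port BR/MEM
#6 head=7: st.MEM;add.ALU i7&i8 dual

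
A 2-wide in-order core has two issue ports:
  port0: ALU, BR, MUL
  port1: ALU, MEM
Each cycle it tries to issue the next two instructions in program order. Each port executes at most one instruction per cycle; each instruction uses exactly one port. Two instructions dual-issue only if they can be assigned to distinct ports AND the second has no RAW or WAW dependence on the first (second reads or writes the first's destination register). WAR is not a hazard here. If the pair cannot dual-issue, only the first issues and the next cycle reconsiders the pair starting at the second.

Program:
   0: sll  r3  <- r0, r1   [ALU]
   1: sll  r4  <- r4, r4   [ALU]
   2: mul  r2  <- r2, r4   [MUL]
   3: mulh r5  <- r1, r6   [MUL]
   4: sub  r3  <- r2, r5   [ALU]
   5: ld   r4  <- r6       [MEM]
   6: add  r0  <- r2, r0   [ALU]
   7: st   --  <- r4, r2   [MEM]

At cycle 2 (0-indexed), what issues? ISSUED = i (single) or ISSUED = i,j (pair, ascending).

t=0 i0+i1:sll.ALU+sll.ALU ; pair
t=1 i2:mul.MUL ; no-port MUL/MUL
t=2 i3:mulh.MUL ; RAW r5
t=3 i4+i5:sub.ALU+ld.MEM ; pair
t=4 i6+i7:add.ALU+st.MEM ; pair

ISSUED = 3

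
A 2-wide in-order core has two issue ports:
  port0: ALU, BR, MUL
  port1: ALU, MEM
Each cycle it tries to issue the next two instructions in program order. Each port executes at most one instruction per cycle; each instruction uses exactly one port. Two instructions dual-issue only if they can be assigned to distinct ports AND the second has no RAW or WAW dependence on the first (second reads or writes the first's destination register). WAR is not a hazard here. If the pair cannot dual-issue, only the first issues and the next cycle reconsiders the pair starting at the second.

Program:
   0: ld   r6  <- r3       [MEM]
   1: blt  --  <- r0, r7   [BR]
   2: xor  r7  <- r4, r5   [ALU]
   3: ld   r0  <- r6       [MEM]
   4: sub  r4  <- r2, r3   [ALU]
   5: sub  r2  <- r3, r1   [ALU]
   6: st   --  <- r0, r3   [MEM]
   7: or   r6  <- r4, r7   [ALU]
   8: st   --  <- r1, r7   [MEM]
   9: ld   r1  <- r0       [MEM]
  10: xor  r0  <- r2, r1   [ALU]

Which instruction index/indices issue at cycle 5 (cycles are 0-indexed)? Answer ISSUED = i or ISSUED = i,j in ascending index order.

ISSUED = 9

[0] i0&i1  ld blt  -- dual
[1] i2&i3  xor ld  -- dual
[2] i4&i5  sub sub  -- dual
[3] i6&i7  st or  -- dual
[4] i8  st  -- no-port MEM/MEM
[5] i9  ld  -- RAW r1
[6] i10  xor  -- tail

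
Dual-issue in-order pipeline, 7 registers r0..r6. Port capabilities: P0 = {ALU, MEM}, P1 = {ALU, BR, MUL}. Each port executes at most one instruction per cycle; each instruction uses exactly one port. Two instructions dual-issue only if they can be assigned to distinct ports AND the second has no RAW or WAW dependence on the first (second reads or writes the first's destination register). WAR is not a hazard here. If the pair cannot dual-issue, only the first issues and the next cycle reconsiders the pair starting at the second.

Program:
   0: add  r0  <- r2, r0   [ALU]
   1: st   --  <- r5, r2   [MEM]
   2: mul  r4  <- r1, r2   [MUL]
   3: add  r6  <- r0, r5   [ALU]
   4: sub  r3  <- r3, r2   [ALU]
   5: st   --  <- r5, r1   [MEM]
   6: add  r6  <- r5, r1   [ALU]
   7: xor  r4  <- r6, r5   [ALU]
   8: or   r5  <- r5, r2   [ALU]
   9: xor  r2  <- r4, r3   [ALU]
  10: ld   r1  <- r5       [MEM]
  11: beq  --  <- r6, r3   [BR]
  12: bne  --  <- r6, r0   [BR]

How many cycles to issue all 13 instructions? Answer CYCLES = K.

#0 head=0: add/st i0&i1 dual
#1 head=2: mul/add i2&i3 dual
#2 head=4: sub/st i4&i5 dual
#3 head=6: add i6 RAW r6
#4 head=7: xor/or i7&i8 dual
#5 head=9: xor/ld i9&i10 dual
#6 head=11: beq i11 no-port BR/BR
#7 head=12: bne i12 tail

CYCLES = 8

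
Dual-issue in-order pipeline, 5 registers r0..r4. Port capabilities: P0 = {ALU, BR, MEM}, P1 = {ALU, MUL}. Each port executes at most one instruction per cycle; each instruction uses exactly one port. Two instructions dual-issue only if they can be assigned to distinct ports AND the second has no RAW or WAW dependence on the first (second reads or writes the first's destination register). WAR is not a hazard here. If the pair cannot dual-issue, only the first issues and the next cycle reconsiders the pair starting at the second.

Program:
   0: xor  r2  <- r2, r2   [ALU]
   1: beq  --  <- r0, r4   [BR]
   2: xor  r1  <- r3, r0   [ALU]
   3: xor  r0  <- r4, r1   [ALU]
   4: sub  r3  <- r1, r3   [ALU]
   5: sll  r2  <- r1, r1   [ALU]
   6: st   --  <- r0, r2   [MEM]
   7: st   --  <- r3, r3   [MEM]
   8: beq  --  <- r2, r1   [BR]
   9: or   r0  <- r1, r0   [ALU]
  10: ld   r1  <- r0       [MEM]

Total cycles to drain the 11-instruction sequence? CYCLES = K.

#0 head=0: xor+beq i0/i1 pair
#1 head=2: xor i2 RAW r1
#2 head=3: xor+sub i3/i4 pair
#3 head=5: sll i5 RAW r2
#4 head=6: st i6 no-port MEM/MEM
#5 head=7: st i7 no-port MEM/BR
#6 head=8: beq+or i8/i9 pair
#7 head=10: ld i10 tail

CYCLES = 8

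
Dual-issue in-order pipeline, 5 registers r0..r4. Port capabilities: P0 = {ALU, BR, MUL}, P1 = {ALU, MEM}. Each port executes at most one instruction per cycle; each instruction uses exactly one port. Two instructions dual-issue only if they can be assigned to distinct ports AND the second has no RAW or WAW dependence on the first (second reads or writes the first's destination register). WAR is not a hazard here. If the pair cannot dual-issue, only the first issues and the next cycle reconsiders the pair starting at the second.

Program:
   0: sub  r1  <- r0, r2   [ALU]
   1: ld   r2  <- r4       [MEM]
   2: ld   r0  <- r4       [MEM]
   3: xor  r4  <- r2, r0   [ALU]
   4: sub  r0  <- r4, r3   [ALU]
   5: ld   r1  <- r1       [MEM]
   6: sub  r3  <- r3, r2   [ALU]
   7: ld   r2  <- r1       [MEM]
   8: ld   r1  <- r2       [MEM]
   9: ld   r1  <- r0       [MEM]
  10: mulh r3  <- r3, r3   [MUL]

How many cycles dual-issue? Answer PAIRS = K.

0. sub+ld @i0&i1  | dual
1. ld @i2  | RAW r0
2. xor @i3  | RAW r4
3. sub+ld @i4&i5  | dual
4. sub+ld @i6&i7  | dual
5. ld @i8  | no-port MEM/MEM
6. ld+mulh @i9&i10  | dual

PAIRS = 4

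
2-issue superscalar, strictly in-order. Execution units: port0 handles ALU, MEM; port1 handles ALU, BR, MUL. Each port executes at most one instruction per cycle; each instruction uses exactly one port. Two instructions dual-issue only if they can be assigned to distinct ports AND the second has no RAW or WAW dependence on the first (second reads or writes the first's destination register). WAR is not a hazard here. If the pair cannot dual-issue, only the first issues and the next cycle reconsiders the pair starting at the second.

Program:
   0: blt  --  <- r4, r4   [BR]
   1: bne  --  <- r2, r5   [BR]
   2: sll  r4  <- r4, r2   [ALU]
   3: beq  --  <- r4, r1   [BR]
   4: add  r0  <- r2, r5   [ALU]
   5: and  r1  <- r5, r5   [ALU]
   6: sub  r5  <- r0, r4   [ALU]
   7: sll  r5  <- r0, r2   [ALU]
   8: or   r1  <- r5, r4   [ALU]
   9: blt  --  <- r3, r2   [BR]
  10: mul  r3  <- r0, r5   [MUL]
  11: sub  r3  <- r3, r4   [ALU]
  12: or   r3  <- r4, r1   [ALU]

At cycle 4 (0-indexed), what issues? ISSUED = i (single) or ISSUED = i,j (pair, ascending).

#0 head=0: blt.BR i0 no-port BR/BR
#1 head=1: bne.BR sll.ALU i1+i2 pair
#2 head=3: beq.BR add.ALU i3+i4 pair
#3 head=5: and.ALU sub.ALU i5+i6 pair
#4 head=7: sll.ALU i7 RAW r5
#5 head=8: or.ALU blt.BR i8+i9 pair
#6 head=10: mul.MUL i10 RAW+WAW r3
#7 head=11: sub.ALU i11 WAW r3
#8 head=12: or.ALU i12 tail

ISSUED = 7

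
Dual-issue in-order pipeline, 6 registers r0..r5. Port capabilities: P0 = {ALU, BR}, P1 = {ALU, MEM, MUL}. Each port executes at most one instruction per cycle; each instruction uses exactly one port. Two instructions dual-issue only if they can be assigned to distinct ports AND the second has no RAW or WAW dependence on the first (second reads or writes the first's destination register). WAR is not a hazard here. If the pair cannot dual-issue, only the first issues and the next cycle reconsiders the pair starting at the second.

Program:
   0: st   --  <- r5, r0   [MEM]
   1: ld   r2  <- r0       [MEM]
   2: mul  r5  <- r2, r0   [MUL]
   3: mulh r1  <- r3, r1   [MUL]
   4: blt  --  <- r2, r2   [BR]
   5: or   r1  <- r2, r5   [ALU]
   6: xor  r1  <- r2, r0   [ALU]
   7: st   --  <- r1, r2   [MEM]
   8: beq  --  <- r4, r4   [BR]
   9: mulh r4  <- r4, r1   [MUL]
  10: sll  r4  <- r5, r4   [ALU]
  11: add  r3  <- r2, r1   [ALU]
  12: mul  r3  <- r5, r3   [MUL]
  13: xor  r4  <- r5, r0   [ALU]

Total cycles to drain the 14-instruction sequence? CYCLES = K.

CYCLES = 10

  cy0 -> i0 (st.MEM) no-port MEM/MEM
  cy1 -> i1 (ld.MEM) no-port MEM/MUL
  cy2 -> i2 (mul.MUL) no-port MUL/MUL
  cy3 -> i3/i4 (mulh.MUL/blt.BR) dual
  cy4 -> i5 (or.ALU) WAW r1
  cy5 -> i6 (xor.ALU) RAW r1
  cy6 -> i7/i8 (st.MEM/beq.BR) dual
  cy7 -> i9 (mulh.MUL) RAW+WAW r4
  cy8 -> i10/i11 (sll.ALU/add.ALU) dual
  cy9 -> i12/i13 (mul.MUL/xor.ALU) dual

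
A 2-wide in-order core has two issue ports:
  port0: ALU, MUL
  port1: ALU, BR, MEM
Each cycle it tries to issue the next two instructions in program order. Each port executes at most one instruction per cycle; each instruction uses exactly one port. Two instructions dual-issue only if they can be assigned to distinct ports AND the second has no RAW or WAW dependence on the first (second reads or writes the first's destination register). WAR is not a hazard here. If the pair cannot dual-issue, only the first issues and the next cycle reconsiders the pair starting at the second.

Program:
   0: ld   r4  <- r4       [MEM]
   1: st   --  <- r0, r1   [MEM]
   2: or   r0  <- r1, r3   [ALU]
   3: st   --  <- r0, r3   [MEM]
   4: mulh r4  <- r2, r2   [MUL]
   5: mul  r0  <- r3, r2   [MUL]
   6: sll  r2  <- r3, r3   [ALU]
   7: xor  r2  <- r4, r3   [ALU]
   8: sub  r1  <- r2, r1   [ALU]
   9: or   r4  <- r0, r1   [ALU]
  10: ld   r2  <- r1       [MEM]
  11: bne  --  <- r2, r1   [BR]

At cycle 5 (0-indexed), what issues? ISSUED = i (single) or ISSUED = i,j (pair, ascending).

[0] i0  ld.MEM  -- no-port MEM/MEM
[1] i1+i2  st.MEM or.ALU  -- 2-wide
[2] i3+i4  st.MEM mulh.MUL  -- 2-wide
[3] i5+i6  mul.MUL sll.ALU  -- 2-wide
[4] i7  xor.ALU  -- RAW r2
[5] i8  sub.ALU  -- RAW r1
[6] i9+i10  or.ALU ld.MEM  -- 2-wide
[7] i11  bne.BR  -- tail

ISSUED = 8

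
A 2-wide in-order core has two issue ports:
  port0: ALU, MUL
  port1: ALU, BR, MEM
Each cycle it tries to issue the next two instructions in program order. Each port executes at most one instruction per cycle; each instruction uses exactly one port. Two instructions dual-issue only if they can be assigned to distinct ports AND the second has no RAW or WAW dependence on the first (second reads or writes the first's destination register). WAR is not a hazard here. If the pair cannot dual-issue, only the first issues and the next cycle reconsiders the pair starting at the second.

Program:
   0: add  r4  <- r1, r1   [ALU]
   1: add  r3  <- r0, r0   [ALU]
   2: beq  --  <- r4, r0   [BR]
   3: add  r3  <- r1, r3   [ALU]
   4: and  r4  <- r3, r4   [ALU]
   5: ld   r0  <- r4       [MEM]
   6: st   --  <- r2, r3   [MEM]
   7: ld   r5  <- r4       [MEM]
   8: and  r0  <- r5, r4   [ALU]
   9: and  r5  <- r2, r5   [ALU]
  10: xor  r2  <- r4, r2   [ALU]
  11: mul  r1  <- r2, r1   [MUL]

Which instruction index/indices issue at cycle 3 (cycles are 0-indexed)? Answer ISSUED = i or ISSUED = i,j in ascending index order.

ISSUED = 5

[0] i0&i1  add.ALU/add.ALU  -- pair
[1] i2&i3  beq.BR/add.ALU  -- pair
[2] i4  and.ALU  -- RAW r4
[3] i5  ld.MEM  -- no-port MEM/MEM
[4] i6  st.MEM  -- no-port MEM/MEM
[5] i7  ld.MEM  -- RAW r5
[6] i8&i9  and.ALU/and.ALU  -- pair
[7] i10  xor.ALU  -- RAW r2
[8] i11  mul.MUL  -- tail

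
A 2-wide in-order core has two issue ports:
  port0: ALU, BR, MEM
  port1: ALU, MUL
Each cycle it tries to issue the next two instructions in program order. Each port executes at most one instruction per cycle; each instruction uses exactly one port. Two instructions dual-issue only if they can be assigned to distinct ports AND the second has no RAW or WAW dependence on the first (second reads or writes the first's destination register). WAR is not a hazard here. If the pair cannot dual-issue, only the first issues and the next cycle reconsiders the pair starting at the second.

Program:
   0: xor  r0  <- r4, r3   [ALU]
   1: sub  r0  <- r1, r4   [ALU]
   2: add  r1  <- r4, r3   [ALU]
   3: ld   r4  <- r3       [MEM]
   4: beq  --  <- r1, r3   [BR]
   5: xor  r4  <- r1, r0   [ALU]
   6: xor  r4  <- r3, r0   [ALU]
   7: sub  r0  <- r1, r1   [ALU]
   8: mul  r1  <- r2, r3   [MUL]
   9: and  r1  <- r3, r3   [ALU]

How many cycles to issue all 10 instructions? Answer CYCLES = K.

CYCLES = 7

#0 head=0: xor i0 WAW r0
#1 head=1: sub/add i1/i2 2-wide
#2 head=3: ld i3 no-port MEM/BR
#3 head=4: beq/xor i4/i5 2-wide
#4 head=6: xor/sub i6/i7 2-wide
#5 head=8: mul i8 WAW r1
#6 head=9: and i9 tail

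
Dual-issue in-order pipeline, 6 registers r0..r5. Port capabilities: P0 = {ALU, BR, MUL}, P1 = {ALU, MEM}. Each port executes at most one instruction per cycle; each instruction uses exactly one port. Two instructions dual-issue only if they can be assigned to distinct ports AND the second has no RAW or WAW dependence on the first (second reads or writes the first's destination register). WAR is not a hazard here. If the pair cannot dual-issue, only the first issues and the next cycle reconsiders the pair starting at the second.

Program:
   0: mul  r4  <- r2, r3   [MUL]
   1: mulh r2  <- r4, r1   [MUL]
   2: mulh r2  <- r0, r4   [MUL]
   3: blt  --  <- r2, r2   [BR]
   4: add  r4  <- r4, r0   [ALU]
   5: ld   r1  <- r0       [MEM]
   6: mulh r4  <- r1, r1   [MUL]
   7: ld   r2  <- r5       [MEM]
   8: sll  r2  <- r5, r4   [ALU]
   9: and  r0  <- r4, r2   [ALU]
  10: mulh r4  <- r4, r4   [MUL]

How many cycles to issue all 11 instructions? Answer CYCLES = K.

0. mul.MUL @i0  | no-port MUL/MUL
1. mulh.MUL @i1  | no-port MUL/MUL
2. mulh.MUL @i2  | no-port MUL/BR
3. blt.BR;add.ALU @i3+i4  | 2-wide
4. ld.MEM @i5  | RAW r1
5. mulh.MUL;ld.MEM @i6+i7  | 2-wide
6. sll.ALU @i8  | RAW r2
7. and.ALU;mulh.MUL @i9+i10  | 2-wide

CYCLES = 8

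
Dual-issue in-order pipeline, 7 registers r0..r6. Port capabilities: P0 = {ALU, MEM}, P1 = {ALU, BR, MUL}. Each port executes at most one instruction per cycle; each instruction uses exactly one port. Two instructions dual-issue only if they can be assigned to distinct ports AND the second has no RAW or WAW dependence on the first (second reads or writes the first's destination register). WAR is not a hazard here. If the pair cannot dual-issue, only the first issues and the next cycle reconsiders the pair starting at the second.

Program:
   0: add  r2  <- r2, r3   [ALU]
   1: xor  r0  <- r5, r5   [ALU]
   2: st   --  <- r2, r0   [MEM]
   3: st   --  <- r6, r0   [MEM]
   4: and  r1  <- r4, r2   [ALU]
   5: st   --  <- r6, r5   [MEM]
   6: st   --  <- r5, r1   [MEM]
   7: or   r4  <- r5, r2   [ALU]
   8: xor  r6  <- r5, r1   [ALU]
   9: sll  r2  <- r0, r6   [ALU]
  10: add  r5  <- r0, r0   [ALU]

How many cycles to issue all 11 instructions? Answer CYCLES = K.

#0 head=0: add.ALU+xor.ALU i0&i1 pair
#1 head=2: st.MEM i2 no-port MEM/MEM
#2 head=3: st.MEM+and.ALU i3&i4 pair
#3 head=5: st.MEM i5 no-port MEM/MEM
#4 head=6: st.MEM+or.ALU i6&i7 pair
#5 head=8: xor.ALU i8 RAW r6
#6 head=9: sll.ALU+add.ALU i9&i10 pair

CYCLES = 7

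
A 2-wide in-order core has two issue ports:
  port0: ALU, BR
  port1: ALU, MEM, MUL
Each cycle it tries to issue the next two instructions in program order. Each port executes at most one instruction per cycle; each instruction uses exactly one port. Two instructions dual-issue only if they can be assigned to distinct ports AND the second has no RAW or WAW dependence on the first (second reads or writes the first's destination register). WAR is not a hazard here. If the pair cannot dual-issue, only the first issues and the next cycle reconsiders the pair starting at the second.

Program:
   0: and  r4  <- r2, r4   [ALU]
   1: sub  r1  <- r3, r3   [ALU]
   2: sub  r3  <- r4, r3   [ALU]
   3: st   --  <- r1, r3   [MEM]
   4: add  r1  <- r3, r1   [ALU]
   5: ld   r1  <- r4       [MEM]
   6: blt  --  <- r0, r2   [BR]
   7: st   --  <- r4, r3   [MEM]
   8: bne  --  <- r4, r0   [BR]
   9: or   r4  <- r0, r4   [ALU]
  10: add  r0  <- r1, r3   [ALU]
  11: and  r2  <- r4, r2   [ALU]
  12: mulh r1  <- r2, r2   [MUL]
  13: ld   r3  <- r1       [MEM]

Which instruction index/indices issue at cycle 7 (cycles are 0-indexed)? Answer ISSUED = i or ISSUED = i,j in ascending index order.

ISSUED = 12

  cy0 -> i0+i1 (and.ALU sub.ALU) 2-wide
  cy1 -> i2 (sub.ALU) RAW r3
  cy2 -> i3+i4 (st.MEM add.ALU) 2-wide
  cy3 -> i5+i6 (ld.MEM blt.BR) 2-wide
  cy4 -> i7+i8 (st.MEM bne.BR) 2-wide
  cy5 -> i9+i10 (or.ALU add.ALU) 2-wide
  cy6 -> i11 (and.ALU) RAW r2
  cy7 -> i12 (mulh.MUL) no-port MUL/MEM
  cy8 -> i13 (ld.MEM) tail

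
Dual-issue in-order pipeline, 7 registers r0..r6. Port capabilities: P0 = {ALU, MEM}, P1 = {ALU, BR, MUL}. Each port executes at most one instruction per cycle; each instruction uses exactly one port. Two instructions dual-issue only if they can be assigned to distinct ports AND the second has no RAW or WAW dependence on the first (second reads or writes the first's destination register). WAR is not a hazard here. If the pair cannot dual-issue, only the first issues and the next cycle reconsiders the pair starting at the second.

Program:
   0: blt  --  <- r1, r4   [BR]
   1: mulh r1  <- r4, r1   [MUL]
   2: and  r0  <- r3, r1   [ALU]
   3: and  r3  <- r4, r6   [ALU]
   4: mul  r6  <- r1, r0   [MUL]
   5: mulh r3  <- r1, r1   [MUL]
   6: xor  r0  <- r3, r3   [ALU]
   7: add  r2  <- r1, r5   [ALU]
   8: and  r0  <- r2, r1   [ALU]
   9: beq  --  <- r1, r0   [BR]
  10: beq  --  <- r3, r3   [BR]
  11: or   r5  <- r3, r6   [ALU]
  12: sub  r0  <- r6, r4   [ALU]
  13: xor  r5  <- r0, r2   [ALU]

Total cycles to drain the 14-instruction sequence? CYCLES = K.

  cy0 -> i0 (blt) no-port BR/MUL
  cy1 -> i1 (mulh) RAW r1
  cy2 -> i2&i3 (and;and) dual
  cy3 -> i4 (mul) no-port MUL/MUL
  cy4 -> i5 (mulh) RAW r3
  cy5 -> i6&i7 (xor;add) dual
  cy6 -> i8 (and) RAW r0
  cy7 -> i9 (beq) no-port BR/BR
  cy8 -> i10&i11 (beq;or) dual
  cy9 -> i12 (sub) RAW r0
  cy10 -> i13 (xor) tail

CYCLES = 11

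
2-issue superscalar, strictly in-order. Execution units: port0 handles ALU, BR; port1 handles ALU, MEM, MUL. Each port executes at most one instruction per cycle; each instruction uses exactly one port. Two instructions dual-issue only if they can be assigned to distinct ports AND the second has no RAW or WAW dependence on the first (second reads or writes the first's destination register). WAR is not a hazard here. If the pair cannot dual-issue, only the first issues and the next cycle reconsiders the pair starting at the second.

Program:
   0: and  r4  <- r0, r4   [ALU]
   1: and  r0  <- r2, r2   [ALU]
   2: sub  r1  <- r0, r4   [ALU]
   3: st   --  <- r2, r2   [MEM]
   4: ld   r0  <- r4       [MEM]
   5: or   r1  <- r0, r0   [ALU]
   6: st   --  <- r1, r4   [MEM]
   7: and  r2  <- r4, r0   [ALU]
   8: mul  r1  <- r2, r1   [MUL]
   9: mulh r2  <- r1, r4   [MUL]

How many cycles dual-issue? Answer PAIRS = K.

[0] i0&i1  and.ALU+and.ALU  -- 2-wide
[1] i2&i3  sub.ALU+st.MEM  -- 2-wide
[2] i4  ld.MEM  -- RAW r0
[3] i5  or.ALU  -- RAW r1
[4] i6&i7  st.MEM+and.ALU  -- 2-wide
[5] i8  mul.MUL  -- no-port MUL/MUL
[6] i9  mulh.MUL  -- tail

PAIRS = 3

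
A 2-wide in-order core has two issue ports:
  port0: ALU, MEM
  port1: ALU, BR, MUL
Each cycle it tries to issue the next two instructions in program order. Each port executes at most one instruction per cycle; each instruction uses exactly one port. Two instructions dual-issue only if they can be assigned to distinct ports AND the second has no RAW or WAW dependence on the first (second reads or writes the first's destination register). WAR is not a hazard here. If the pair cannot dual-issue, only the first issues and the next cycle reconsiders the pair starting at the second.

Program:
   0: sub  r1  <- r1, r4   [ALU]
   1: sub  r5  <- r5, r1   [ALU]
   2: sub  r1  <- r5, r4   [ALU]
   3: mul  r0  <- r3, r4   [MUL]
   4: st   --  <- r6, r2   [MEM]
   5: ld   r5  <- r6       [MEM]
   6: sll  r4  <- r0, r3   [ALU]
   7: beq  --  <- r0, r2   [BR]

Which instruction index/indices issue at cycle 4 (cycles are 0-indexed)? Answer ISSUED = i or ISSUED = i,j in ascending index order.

ISSUED = 5,6

#0 head=0: sub.ALU i0 RAW r1
#1 head=1: sub.ALU i1 RAW r5
#2 head=2: sub.ALU mul.MUL i2+i3 2-wide
#3 head=4: st.MEM i4 no-port MEM/MEM
#4 head=5: ld.MEM sll.ALU i5+i6 2-wide
#5 head=7: beq.BR i7 tail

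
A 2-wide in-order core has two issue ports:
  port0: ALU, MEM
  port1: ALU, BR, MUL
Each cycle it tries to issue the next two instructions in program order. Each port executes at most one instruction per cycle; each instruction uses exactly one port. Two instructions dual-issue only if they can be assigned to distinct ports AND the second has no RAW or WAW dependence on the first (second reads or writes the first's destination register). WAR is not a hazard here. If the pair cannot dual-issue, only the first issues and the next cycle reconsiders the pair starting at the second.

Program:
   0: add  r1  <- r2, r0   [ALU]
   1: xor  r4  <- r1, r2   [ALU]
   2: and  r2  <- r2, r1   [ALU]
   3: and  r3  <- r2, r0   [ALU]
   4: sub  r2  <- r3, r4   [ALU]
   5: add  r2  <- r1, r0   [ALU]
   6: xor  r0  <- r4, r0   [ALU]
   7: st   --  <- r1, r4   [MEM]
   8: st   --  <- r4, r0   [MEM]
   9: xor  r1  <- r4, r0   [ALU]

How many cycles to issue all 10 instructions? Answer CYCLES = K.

CYCLES = 7

  cy0 -> i0 (add.ALU) RAW r1
  cy1 -> i1/i2 (xor.ALU/and.ALU) dual
  cy2 -> i3 (and.ALU) RAW r3
  cy3 -> i4 (sub.ALU) WAW r2
  cy4 -> i5/i6 (add.ALU/xor.ALU) dual
  cy5 -> i7 (st.MEM) no-port MEM/MEM
  cy6 -> i8/i9 (st.MEM/xor.ALU) dual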